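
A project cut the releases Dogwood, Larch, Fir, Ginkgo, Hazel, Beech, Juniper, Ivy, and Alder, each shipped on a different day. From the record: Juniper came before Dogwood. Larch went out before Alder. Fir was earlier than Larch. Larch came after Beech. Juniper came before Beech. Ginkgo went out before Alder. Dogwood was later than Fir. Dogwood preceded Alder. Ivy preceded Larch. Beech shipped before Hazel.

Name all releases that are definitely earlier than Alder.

Directly stated before Alder: Dogwood, Ginkgo, and Larch.
Beech reaches Alder via Beech → Larch → Alder.
Fir reaches Alder via Fir → Dogwood → Alder.
Ivy reaches Alder via Ivy → Larch → Alder.
Likewise Juniper reaches Alder by chaining the stated constraints.
No chain forces Hazel ahead of Alder.

Beech, Dogwood, Fir, Ginkgo, Ivy, Juniper, Larch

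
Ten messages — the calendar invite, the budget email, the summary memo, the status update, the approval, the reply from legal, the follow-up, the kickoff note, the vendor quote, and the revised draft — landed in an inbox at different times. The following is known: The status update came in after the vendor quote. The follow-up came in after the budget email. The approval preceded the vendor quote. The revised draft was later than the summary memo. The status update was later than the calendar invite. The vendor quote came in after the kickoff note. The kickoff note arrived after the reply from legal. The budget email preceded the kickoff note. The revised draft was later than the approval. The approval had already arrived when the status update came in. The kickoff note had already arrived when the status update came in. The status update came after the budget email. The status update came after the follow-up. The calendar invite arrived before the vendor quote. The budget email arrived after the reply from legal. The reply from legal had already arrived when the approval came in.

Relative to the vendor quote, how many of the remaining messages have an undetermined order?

Forced before the vendor quote: the approval, the budget email, the calendar invite, the kickoff note, and the reply from legal; forced after the vendor quote: the status update.
That leaves the follow-up, the revised draft, and the summary memo with no forced order relative to the vendor quote — 3.

3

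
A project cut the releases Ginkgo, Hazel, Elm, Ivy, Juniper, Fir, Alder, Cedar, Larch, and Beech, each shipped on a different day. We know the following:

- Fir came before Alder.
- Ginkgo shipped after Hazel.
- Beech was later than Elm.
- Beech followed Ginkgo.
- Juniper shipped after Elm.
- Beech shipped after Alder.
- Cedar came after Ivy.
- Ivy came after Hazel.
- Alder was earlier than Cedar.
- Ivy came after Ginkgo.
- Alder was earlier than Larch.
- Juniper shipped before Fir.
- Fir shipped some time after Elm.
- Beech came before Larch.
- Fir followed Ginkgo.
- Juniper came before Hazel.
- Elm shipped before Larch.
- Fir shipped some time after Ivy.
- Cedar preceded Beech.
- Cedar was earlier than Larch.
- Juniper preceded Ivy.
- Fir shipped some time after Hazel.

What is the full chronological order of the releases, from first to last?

Elm, Juniper, Hazel, Ginkgo, Ivy, Fir, Alder, Cedar, Beech, Larch

The constraints fix every adjacent pair, so only one ordering works:
Elm → Juniper → Hazel → Ginkgo → Ivy → Fir → Alder → Cedar → Beech → Larch.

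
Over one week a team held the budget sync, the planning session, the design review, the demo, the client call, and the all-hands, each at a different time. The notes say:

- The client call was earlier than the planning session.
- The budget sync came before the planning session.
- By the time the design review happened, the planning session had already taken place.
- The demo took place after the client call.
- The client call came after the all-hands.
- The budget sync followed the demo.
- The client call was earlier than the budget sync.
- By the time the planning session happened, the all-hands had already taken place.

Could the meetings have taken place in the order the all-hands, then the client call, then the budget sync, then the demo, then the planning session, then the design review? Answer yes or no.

no

The constraints require the demo before the budget sync, but in the proposed sequence the budget sync appears ahead of the demo. That one violation is enough.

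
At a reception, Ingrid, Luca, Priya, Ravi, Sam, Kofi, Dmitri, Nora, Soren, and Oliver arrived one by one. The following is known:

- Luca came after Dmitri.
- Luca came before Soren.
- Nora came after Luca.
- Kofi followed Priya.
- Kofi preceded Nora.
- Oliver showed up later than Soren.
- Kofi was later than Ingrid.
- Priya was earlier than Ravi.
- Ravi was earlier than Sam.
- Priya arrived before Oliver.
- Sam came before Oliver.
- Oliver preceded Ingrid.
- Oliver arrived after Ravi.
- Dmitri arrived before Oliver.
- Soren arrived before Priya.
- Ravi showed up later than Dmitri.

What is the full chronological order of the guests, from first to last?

Dmitri, Luca, Soren, Priya, Ravi, Sam, Oliver, Ingrid, Kofi, Nora

The constraints fix every adjacent pair, so only one ordering works:
Dmitri → Luca → Soren → Priya → Ravi → Sam → Oliver → Ingrid → Kofi → Nora.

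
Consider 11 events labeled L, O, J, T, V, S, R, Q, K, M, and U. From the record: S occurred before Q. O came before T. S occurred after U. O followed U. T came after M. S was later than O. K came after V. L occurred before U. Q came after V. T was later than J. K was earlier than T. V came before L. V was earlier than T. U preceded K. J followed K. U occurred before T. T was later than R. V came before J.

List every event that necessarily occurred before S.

Directly stated before S: O and U.
L reaches S via L → U → S.
V reaches S via V → L → U → S.
No chain forces Q (or any of the others) ahead of S.

L, O, U, V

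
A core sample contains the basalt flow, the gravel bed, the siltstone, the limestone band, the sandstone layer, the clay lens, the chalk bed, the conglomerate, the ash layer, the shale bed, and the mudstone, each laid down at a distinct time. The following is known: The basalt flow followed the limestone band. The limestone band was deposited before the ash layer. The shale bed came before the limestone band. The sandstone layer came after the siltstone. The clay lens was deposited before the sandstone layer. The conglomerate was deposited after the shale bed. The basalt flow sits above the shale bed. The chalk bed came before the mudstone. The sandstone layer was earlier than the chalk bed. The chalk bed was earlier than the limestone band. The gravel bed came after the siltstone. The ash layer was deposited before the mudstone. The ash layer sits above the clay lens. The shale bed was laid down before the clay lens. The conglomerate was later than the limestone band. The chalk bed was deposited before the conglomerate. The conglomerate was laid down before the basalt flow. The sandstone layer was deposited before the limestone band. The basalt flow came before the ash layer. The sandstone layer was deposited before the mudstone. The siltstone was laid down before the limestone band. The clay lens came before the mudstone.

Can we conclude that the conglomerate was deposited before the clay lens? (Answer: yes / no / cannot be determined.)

no

Tracing the constraints gives the clay lens → the sandstone layer → the chalk bed → the conglomerate, so the clay lens must come before the conglomerate.
That means the conglomerate cannot be before the clay lens.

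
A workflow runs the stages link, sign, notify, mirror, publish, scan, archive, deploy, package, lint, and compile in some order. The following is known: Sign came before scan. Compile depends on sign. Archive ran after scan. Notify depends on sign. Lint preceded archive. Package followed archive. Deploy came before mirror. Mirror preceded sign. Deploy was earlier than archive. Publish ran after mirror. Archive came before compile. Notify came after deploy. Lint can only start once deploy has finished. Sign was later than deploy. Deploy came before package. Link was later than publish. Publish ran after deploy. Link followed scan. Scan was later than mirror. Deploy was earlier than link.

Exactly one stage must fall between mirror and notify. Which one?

Tracing the constraints gives mirror → sign → notify, so sign sits after mirror and before notify.
No other stage is forced both after mirror and before notify.

sign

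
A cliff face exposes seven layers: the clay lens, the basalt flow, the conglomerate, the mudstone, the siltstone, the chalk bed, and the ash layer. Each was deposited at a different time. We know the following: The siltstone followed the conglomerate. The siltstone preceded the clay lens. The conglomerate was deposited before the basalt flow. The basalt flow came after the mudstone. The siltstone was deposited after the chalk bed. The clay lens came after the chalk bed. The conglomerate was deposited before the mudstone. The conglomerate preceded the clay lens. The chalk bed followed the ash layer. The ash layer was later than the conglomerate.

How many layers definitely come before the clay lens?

4

Directly stated before the clay lens: the chalk bed, the conglomerate, and the siltstone.
The ash layer reaches the clay lens via the ash layer → the chalk bed → the clay lens.
No chain forces the basalt flow (or any of the others) ahead of the clay lens.
That's the ash layer, the chalk bed, the conglomerate, and the siltstone — 4 in all.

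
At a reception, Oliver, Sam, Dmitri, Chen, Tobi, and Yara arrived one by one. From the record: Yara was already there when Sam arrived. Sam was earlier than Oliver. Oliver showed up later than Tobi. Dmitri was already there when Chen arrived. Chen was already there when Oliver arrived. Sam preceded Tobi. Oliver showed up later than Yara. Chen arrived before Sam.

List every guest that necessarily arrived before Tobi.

Chen, Dmitri, Sam, Yara

Directly stated before Tobi: Sam.
Chen reaches Tobi via Chen → Sam → Tobi.
Dmitri reaches Tobi via Dmitri → Chen → Sam → Tobi.
Yara reaches Tobi via Yara → Sam → Tobi.
No chain forces Oliver ahead of Tobi.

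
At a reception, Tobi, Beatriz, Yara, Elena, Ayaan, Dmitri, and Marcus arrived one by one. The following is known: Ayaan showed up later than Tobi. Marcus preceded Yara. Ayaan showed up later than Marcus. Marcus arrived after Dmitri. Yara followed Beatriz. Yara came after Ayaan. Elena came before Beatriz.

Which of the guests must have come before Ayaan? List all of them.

Directly stated before Ayaan: Marcus and Tobi.
Dmitri reaches Ayaan via Dmitri → Marcus → Ayaan.

Dmitri, Marcus, Tobi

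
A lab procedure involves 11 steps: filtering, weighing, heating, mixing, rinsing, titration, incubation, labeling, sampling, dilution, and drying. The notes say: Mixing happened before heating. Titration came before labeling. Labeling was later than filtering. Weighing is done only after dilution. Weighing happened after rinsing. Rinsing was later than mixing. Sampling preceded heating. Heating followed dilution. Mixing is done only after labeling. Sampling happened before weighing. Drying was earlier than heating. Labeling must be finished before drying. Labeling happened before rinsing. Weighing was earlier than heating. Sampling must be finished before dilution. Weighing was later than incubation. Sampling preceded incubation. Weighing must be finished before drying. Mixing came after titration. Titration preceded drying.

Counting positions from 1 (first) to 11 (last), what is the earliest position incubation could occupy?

Sampling must come before incubation — 1 forced predecessor.
Nothing else is forced ahead of incubation, so its earliest slot is position 1 + 1 = 2.

2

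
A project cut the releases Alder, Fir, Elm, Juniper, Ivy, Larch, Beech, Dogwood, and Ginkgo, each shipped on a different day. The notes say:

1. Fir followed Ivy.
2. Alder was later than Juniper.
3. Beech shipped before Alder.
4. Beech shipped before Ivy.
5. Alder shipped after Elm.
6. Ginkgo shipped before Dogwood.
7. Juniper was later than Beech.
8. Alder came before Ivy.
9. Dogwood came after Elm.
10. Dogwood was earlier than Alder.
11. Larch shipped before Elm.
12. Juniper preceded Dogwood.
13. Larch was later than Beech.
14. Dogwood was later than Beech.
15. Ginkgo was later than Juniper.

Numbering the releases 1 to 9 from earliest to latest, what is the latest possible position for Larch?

Larch must come before Alder, Dogwood, Elm, Fir, and Ivy — 5 releases forced after it.
Everything else can be placed before Larch in some valid order, so Larch can sit as late as position 9 − 5 = 4.

4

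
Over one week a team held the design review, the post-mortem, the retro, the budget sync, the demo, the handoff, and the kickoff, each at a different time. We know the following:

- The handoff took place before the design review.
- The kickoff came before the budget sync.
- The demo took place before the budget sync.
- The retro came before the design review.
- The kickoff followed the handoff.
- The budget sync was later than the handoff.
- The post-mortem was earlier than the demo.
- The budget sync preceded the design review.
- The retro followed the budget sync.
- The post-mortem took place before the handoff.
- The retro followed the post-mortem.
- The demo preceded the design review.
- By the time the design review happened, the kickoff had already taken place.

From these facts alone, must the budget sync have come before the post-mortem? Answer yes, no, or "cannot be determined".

no

Tracing the constraints gives the post-mortem → the demo → the budget sync, so the post-mortem must come before the budget sync.
That means the budget sync cannot be before the post-mortem.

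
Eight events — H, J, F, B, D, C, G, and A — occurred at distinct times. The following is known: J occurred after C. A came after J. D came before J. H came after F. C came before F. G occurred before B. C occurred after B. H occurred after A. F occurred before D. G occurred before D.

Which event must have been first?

G

G has a chain of constraints placing it before every other event, so G must be first.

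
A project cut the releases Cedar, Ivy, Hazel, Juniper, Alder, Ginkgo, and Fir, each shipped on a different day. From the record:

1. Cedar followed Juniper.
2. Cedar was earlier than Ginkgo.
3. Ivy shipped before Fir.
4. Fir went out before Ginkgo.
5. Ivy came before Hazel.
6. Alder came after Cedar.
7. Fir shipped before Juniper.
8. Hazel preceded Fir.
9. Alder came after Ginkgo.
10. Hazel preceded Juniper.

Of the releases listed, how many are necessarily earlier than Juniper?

Directly stated before Juniper: Fir and Hazel.
Ivy reaches Juniper via Ivy → Hazel → Juniper.
No chain forces Cedar (or any of the others) ahead of Juniper.
That's Fir, Hazel, and Ivy — 3 in all.

3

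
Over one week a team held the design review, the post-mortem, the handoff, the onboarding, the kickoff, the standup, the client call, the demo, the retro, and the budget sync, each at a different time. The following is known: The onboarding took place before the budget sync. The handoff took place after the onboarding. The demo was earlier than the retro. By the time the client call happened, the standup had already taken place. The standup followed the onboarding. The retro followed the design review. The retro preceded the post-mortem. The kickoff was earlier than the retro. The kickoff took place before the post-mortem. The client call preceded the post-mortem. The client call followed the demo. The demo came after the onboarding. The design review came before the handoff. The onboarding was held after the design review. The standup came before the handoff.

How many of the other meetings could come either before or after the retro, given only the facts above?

Forced before the retro: the demo, the design review, the kickoff, and the onboarding; forced after the retro: the post-mortem.
That leaves the budget sync, the client call, the handoff, and the standup with no forced order relative to the retro — 4.

4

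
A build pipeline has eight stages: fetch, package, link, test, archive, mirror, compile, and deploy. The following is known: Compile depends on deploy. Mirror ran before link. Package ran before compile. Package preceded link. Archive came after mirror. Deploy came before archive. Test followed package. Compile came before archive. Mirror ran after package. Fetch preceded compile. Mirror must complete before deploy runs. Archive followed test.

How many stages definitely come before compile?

Directly stated before compile: deploy, fetch, and package.
Mirror reaches compile via mirror → deploy → compile.
No chain forces test (or any of the others) ahead of compile.
That's deploy, fetch, mirror, and package — 4 in all.

4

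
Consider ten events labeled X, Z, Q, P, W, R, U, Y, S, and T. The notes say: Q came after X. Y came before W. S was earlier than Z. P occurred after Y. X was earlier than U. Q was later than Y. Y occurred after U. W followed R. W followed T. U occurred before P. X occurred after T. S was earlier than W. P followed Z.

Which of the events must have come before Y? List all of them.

Directly stated before Y: U.
T reaches Y via T → X → U → Y.
X reaches Y via X → U → Y.

T, U, X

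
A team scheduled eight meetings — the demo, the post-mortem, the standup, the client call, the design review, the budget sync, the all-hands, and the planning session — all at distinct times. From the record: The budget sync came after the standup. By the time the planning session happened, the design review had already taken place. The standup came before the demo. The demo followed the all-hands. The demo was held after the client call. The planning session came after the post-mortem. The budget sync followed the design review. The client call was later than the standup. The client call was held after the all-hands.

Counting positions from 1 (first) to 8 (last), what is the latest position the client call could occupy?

The client call must come before the demo — 1 meeting forced after it.
Everything else can be placed before the client call in some valid order, so the client call can sit as late as position 8 − 1 = 7.

7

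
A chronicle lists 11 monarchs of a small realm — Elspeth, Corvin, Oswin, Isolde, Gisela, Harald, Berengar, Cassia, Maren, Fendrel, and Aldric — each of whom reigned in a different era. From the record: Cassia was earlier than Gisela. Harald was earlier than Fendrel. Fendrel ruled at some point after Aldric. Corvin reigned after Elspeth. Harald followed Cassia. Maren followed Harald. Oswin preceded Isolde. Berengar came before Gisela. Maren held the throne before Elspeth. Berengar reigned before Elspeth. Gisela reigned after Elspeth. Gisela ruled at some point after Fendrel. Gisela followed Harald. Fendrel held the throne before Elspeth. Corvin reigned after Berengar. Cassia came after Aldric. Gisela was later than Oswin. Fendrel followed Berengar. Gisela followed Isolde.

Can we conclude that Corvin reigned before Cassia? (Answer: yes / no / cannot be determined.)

no

Tracing the constraints gives Cassia → Harald → Fendrel → Elspeth → Corvin, so Cassia must come before Corvin.
That means Corvin cannot be before Cassia.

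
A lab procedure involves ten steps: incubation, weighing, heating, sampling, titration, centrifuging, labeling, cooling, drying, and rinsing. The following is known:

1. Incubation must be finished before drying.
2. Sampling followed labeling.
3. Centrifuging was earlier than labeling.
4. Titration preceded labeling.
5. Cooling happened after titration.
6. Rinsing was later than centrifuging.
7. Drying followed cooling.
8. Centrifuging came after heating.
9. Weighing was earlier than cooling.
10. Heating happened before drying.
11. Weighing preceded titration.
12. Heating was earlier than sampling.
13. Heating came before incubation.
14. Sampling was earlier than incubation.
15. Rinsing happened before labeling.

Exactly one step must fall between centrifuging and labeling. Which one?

Tracing the constraints gives centrifuging → rinsing → labeling, so rinsing sits after centrifuging and before labeling.
No other step is forced both after centrifuging and before labeling.

rinsing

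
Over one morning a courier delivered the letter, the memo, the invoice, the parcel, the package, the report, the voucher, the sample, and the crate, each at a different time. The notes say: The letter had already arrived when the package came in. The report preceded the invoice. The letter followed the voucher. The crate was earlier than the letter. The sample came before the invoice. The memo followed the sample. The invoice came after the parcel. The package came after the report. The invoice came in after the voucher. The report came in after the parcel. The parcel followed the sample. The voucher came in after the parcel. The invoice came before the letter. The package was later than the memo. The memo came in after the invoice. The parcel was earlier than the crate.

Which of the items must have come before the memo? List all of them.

the invoice, the parcel, the report, the sample, the voucher

Directly stated before the memo: the invoice and the sample.
The parcel reaches the memo via the parcel → the invoice → the memo.
The report reaches the memo via the report → the invoice → the memo.
The voucher reaches the memo via the voucher → the invoice → the memo.
No chain forces the package (or any of the others) ahead of the memo.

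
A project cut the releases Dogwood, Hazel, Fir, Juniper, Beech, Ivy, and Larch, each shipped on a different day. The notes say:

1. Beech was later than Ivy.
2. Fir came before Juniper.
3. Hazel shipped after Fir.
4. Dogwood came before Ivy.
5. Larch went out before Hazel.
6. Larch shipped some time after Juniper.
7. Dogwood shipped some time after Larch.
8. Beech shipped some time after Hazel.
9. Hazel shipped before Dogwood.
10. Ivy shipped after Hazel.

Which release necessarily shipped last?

Beech

Every other release has a chain of constraints placing it before Beech, so Beech is last.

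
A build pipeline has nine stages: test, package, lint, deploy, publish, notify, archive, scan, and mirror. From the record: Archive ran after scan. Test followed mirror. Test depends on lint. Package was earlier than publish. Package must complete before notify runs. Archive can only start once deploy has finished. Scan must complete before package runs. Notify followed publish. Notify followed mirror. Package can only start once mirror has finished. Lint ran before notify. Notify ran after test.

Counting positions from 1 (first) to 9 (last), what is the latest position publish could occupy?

Publish must come before notify — 1 stage forced after it.
Everything else can be placed before publish in some valid order, so publish can sit as late as position 9 − 1 = 8.

8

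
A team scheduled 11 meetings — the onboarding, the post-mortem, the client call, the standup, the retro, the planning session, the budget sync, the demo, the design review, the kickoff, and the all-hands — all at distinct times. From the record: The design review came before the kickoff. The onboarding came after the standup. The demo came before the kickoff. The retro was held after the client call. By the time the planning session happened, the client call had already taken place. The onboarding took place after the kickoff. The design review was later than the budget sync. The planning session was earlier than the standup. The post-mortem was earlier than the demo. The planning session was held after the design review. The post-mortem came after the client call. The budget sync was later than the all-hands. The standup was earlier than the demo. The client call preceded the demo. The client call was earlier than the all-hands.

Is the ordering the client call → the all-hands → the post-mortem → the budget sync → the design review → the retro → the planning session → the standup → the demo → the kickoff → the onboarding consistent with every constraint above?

Check each stated constraint against the proposed order — e.g. the post-mortem is ahead of the demo; the client call is ahead of the demo. Every pair is in the required order; nothing is violated.

yes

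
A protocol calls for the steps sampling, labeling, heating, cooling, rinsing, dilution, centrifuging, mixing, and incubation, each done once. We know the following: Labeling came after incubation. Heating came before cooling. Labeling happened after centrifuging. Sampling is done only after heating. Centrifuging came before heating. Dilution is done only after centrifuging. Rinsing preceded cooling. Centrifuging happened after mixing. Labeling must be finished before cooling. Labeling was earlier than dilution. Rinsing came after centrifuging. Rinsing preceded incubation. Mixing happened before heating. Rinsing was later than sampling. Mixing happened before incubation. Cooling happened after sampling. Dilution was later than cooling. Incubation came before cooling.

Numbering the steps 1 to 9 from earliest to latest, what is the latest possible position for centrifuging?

2

Centrifuging must come before cooling, dilution, heating, incubation, labeling, rinsing, and sampling — 7 steps forced after it.
Everything else can be placed before centrifuging in some valid order, so centrifuging can sit as late as position 9 − 7 = 2.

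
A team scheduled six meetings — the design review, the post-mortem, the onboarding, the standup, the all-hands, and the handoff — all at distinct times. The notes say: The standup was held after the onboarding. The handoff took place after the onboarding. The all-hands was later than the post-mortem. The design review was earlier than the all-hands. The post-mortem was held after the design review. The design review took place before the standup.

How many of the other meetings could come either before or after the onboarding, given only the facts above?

3

Forced after the onboarding: the handoff and the standup.
That leaves the all-hands, the design review, and the post-mortem with no forced order relative to the onboarding — 3.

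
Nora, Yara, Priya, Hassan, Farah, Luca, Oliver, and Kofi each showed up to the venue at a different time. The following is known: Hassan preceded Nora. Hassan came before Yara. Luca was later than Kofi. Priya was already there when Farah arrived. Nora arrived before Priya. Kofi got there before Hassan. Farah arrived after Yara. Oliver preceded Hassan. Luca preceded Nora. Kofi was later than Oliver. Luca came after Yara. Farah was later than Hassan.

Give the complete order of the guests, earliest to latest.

Oliver, Kofi, Hassan, Yara, Luca, Nora, Priya, Farah

The constraints fix every adjacent pair, so only one ordering works:
Oliver → Kofi → Hassan → Yara → Luca → Nora → Priya → Farah.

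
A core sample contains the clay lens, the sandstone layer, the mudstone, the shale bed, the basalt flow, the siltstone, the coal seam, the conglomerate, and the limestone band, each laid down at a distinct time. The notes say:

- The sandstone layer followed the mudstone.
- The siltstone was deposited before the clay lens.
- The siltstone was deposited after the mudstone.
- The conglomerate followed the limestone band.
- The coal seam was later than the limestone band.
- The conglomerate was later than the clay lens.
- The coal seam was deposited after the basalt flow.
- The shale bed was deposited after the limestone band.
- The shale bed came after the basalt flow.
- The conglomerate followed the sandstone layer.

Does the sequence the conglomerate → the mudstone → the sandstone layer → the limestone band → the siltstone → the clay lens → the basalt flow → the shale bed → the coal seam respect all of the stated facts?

The constraints require the sandstone layer before the conglomerate, but in the proposed sequence the conglomerate appears ahead of the sandstone layer. That one violation is enough.

no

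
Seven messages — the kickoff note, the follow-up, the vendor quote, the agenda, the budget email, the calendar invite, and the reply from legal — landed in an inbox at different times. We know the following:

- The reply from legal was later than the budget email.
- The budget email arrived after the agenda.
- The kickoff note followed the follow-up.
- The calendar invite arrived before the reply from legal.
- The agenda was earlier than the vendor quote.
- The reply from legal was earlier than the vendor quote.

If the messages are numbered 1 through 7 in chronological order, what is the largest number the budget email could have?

The budget email must come before the reply from legal and the vendor quote — 2 messages forced after it.
Everything else can be placed before the budget email in some valid order, so the budget email can sit as late as position 7 − 2 = 5.

5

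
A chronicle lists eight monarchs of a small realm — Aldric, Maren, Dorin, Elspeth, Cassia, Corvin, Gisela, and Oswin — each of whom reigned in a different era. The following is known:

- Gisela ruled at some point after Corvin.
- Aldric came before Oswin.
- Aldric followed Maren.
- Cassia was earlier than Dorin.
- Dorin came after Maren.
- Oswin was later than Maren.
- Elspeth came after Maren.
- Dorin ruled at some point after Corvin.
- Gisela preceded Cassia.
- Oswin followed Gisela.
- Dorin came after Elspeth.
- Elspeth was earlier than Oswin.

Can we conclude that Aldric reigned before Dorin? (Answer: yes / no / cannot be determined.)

No chain of stated constraints runs from Aldric to Dorin, and none runs from Dorin to Aldric either.
So the relative order of Aldric and Dorin is not fixed by the given facts.

cannot be determined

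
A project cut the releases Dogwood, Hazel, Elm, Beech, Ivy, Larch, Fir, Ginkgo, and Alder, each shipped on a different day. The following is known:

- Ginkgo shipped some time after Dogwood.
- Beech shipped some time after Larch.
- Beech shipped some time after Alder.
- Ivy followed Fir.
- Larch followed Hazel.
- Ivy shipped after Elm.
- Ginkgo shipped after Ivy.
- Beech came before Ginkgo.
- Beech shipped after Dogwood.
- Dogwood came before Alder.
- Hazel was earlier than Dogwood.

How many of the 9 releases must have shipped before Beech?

Directly stated before Beech: Alder, Dogwood, and Larch.
Hazel reaches Beech via Hazel → Larch → Beech.
No chain forces Ivy (or any of the others) ahead of Beech.
That's Alder, Dogwood, Hazel, and Larch — 4 in all.

4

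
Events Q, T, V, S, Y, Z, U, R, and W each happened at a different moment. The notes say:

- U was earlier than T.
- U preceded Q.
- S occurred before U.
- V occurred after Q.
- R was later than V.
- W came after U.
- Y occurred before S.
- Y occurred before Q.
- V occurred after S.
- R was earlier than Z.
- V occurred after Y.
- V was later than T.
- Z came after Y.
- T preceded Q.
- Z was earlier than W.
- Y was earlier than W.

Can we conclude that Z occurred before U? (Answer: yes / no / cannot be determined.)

Tracing the constraints gives U → T → V → R → Z, so U must come before Z.
That means Z cannot be before U.

no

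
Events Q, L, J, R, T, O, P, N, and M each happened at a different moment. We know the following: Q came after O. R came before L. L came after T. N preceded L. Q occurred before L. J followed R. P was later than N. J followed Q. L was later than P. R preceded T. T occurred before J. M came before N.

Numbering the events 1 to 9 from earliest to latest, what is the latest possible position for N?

7

N must come before L and P — 2 events forced after it.
Everything else can be placed before N in some valid order, so N can sit as late as position 9 − 2 = 7.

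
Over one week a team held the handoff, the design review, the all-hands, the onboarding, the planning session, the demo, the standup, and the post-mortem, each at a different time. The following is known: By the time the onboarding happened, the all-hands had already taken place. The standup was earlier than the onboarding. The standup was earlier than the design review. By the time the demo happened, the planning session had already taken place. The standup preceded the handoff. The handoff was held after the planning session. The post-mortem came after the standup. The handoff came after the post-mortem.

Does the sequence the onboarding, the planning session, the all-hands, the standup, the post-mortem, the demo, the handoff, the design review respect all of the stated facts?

no

The constraints require the standup before the onboarding, but in the proposed sequence the onboarding appears ahead of the standup. That one violation is enough.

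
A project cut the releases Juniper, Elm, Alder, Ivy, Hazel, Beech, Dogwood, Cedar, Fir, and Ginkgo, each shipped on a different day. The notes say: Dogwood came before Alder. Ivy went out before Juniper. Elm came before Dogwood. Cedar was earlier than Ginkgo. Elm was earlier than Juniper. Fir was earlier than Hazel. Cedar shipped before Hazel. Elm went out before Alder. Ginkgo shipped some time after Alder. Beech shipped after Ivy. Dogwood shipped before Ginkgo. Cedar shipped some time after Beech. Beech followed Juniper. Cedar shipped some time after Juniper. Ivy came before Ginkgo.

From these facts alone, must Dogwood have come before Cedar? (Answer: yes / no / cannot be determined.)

cannot be determined

No chain of stated constraints runs from Dogwood to Cedar, and none runs from Cedar to Dogwood either.
So the relative order of Dogwood and Cedar is not fixed by the given facts.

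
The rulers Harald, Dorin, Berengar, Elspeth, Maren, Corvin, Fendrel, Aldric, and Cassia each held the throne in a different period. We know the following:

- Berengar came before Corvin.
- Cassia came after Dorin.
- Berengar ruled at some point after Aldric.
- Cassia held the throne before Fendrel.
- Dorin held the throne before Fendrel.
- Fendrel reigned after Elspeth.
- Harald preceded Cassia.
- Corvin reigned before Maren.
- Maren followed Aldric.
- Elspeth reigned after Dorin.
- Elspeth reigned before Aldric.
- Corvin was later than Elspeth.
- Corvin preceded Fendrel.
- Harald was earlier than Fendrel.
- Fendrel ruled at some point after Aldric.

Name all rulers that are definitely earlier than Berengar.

Aldric, Dorin, Elspeth

Directly stated before Berengar: Aldric.
Dorin reaches Berengar via Dorin → Elspeth → Aldric → Berengar.
Elspeth reaches Berengar via Elspeth → Aldric → Berengar.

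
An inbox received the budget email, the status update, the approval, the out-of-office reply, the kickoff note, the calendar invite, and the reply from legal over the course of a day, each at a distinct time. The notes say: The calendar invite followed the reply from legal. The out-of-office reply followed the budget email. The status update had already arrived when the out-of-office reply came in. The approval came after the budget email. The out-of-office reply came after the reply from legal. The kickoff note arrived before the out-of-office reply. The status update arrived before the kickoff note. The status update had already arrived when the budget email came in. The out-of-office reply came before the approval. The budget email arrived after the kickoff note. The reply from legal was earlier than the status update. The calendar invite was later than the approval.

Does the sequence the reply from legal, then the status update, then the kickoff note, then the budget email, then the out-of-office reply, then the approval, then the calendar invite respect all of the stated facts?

Check each stated constraint against the proposed order — e.g. the reply from legal is ahead of the out-of-office reply; the reply from legal is ahead of the calendar invite. Every pair is in the required order; nothing is violated.

yes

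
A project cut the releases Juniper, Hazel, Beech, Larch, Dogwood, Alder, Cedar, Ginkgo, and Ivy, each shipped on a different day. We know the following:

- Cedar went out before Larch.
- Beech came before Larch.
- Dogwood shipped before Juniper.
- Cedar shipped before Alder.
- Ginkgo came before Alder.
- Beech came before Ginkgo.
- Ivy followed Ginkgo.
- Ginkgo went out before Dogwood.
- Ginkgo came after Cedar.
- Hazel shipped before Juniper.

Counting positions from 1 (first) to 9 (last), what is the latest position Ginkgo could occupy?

Ginkgo must come before Alder, Dogwood, Ivy, and Juniper — 4 releases forced after it.
Everything else can be placed before Ginkgo in some valid order, so Ginkgo can sit as late as position 9 − 4 = 5.

5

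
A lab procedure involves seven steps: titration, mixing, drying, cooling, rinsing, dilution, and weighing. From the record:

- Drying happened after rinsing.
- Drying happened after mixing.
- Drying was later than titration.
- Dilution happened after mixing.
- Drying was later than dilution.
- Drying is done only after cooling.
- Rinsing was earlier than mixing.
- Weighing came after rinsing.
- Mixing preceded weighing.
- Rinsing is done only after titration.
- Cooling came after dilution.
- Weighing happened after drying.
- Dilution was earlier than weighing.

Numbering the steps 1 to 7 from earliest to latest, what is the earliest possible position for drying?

Cooling, dilution, mixing, rinsing, and titration must all come before drying — 5 forced predecessors.
Nothing else is forced ahead of drying, so its earliest slot is position 5 + 1 = 6.

6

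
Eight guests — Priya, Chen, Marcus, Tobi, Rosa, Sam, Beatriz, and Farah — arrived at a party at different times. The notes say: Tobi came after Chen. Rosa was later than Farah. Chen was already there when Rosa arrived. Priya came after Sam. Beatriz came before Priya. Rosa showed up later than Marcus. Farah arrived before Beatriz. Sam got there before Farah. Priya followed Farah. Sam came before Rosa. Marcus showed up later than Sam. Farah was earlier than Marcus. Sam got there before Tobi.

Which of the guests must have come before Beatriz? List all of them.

Directly stated before Beatriz: Farah.
Sam reaches Beatriz via Sam → Farah → Beatriz.
No chain forces Marcus (or any of the others) ahead of Beatriz.

Farah, Sam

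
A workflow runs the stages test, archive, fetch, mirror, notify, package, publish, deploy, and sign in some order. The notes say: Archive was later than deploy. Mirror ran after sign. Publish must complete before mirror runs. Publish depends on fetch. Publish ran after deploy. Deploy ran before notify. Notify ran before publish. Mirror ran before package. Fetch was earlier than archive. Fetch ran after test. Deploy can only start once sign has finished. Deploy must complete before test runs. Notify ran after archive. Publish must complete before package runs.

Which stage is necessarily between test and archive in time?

fetch

Tracing the constraints gives test → fetch → archive, so fetch sits after test and before archive.
No other stage is forced both after test and before archive.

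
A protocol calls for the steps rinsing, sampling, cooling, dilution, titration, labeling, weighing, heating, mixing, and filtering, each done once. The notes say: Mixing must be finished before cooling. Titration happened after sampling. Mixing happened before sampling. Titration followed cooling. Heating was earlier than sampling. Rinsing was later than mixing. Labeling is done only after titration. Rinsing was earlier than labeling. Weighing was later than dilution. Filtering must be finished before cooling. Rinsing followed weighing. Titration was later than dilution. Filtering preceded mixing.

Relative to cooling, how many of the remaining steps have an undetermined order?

Forced before cooling: filtering and mixing; forced after cooling: labeling and titration.
That leaves dilution, heating, rinsing, sampling, and weighing with no forced order relative to cooling — 5.

5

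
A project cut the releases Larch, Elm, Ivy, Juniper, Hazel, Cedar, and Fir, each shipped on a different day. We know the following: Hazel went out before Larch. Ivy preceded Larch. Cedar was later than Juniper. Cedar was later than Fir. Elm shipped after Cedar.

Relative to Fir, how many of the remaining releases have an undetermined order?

4

Forced after Fir: Cedar and Elm.
That leaves Hazel, Ivy, Juniper, and Larch with no forced order relative to Fir — 4.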